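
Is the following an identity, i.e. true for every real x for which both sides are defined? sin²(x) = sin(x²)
No, this is NOT an identity.

Claim: sin²(x) = sin(x²).
Test a specific point where both sides are defined: x = π/3.
LHS = sin²(x) ≈ 0.7500
RHS = sin(x²) ≈ 0.8897
Since 0.7500 ≠ 0.8897, the equation fails at this point, so it cannot hold for every real x for which both sides are defined.
sin²(x) means (sin x)², squaring the output; sin(x²) squares the input. These are different functions.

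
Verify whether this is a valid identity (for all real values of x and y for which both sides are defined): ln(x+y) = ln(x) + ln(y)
Claim: ln(x+y) = ln(x) + ln(y).
Test a specific point where both sides are defined: x = 1, y = 5.
LHS = ln(x+y) ≈ 1.7918
RHS = ln(x) + ln(y) ≈ 1.6094
Since 1.7918 ≠ 1.6094, the equation fails at this point, so it cannot hold for all real values of x and y for which both sides are defined.
ln(x) + ln(y) = ln(xy), not ln(x+y).

Conclusion: No, this is NOT an identity.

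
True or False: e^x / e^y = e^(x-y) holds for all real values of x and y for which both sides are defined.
Claim: e^x / e^y = e^(x-y).
Reasoning: 1/e^y = e^(-y), so e^x / e^y = e^x · e^(-y) = e^(x + (-y)) = e^(x-y) by the product rule for exponents.
So the two sides agree for all real values of x and y for which both sides are defined.

Conclusion: True.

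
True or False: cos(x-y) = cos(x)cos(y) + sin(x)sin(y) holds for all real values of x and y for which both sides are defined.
Claim: cos(x-y) = cos(x)cos(y) + sin(x)sin(y).
Reasoning: Replace y by -y in cos(x+y) = cos(x)cos(y) - sin(x)sin(y) and use cos(-y) = cos(y), sin(-y) = -sin(y): cos(x-y) = cos(x)cos(y) + sin(x)sin(y).
So the two sides agree for all real values of x and y for which both sides are defined.

Conclusion: True.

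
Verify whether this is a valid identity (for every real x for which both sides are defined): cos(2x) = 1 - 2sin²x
Yes, this is an identity.

Claim: cos(2x) = 1 - 2sin²x.
Reasoning: cos(2x) = cos²x - sin²x. Replace cos²x by 1 - sin²x: (1 - sin²x) - sin²x = 1 - 2sin²x.
So the two sides agree for every real x for which both sides are defined.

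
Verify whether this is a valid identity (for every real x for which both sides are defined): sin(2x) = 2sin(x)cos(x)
Yes, this is an identity.

Claim: sin(2x) = 2sin(x)cos(x).
Reasoning: Put y = x in the addition formula sin(x+y) = sin(x)cos(y) + cos(x)sin(y): sin(2x) = sin(x)cos(x) + cos(x)sin(x) = 2sin(x)cos(x).
So the two sides agree for every real x for which both sides are defined.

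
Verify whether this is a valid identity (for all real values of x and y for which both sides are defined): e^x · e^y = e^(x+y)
Yes, this is an identity.

Claim: e^x · e^y = e^(x+y).
Reasoning: This is the law of exponents for a common base: multiplying powers adds exponents. E.g. from the series, (Σ x^j/j!)(Σ y^k/k!) = Σ_m (Σ_{j+k=m} x^j y^k/(j!k!)) = Σ_m (x+y)^m/m! by the binomial theorem.
So the two sides agree for all real values of x and y for which both sides are defined.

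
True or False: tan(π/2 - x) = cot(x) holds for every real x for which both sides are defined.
True.

Claim: tan(π/2 - x) = cot(x).
Reasoning: tan(π/2 - x) = sin(π/2 - x)/cos(π/2 - x) = cos(x)/sin(x) = cot(x), using the cofunction identities sin(π/2 - x) = cos(x) and cos(π/2 - x) = sin(x).
So the two sides agree for every real x for which both sides are defined.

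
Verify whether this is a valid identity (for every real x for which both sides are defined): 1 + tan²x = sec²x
Claim: 1 + tan²x = sec²x.
Reasoning: Start from sin²x + cos²x = 1 and divide every term by cos²x (allowed wherever tan x and sec x are defined): tan²x + 1 = 1/cos²x = sec²x.
So the two sides agree for every real x for which both sides are defined.

Conclusion: Yes, this is an identity.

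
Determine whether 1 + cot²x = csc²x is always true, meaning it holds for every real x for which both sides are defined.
Claim: 1 + cot²x = csc²x.
Reasoning: Start from sin²x + cos²x = 1 and divide every term by sin²x (allowed wherever cot x and csc x are defined): 1 + cot²x = 1/sin²x = csc²x.
So the two sides agree for every real x for which both sides are defined.

Conclusion: Yes, this is an identity.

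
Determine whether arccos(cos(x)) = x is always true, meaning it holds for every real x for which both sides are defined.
Claim: arccos(cos(x)) = x.
Test a specific point where both sides are defined: x = -π/2.
LHS = arccos(cos(x)) ≈ 1.5708
RHS = x ≈ -1.5708
Since 1.5708 ≠ -1.5708, the equation fails at this point, so it cannot hold for every real x for which both sides are defined.
arccos only returns values in [0, π], so arccos(cos(x)) = x holds only for x in that interval, not for all real x.

Conclusion: No, this is NOT an identity.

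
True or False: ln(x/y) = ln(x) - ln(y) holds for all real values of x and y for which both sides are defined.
True.

Claim: ln(x/y) = ln(x) - ln(y).
Reasoning: Both sides are simultaneously defined only when x, y > 0. Write x = e^p, y = e^q. Then x/y = e^(p-q), so ln(x/y) = p - q = ln(x) - ln(y).
So the two sides agree for all real values of x and y for which both sides are defined.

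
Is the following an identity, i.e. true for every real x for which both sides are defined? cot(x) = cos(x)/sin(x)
Yes, this is an identity.

Claim: cot(x) = cos(x)/sin(x).
Reasoning: cot(x) is defined as 1/tan(x) = 1/(sin(x)/cos(x)) = cos(x)/sin(x), wherever sin(x) ≠ 0.
So the two sides agree for every real x for which both sides are defined.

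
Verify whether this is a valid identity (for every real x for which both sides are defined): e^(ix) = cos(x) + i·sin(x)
Yes, this is an identity.

Claim: e^(ix) = cos(x) + i·sin(x).
Reasoning: Euler's formula. Expand e^(ix) = Σ (ix)^k / k!. Since i² = -1, the even-k terms are Σ (-1)^m x^(2m)/(2m)! = cos(x) and the odd-k terms are i · Σ (-1)^m x^(2m+1)/(2m+1)! = i·sin(x).
So the two sides agree for every real x for which both sides are defined.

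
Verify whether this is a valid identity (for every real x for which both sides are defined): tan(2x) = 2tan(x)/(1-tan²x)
Yes, this is an identity.

Claim: tan(2x) = 2tan(x)/(1-tan²x).
Reasoning: tan(2x) = sin(2x)/cos(2x) = 2sin(x)cos(x) / (cos²x - sin²x). Divide numerator and denominator by cos²x: 2tan(x) / (1 - tan²x).
So the two sides agree for every real x for which both sides are defined.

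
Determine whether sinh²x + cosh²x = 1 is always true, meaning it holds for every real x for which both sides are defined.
Claim: sinh²x + cosh²x = 1.
Test a specific point where both sides are defined: x = 3/2.
LHS = sinh²x + cosh²x ≈ 10.0677
RHS = 1 ≈ 1.0000
Since 10.0677 ≠ 1.0000, the equation fails at this point, so it cannot hold for every real x for which both sides are defined.
The correct hyperbolic identity is cosh²x - sinh²x = 1 (a difference); the sum sinh²x + cosh²x equals cosh(2x).

Conclusion: No, this is NOT an identity.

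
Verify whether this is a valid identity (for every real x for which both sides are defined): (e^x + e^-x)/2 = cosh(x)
Claim: (e^x + e^-x)/2 = cosh(x).
Reasoning: This is exactly the definition of the hyperbolic cosine: cosh(x) := (e^x + e^-x)/2.
So the two sides agree for every real x for which both sides are defined.

Conclusion: Yes, this is an identity.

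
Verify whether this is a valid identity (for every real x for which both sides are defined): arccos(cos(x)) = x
Claim: arccos(cos(x)) = x.
Test a specific point where both sides are defined: x = -π/6.
LHS = arccos(cos(x)) ≈ 0.5236
RHS = x ≈ -0.5236
Since 0.5236 ≠ -0.5236, the equation fails at this point, so it cannot hold for every real x for which both sides are defined.
arccos only returns values in [0, π], so arccos(cos(x)) = x holds only for x in that interval, not for all real x.

Conclusion: No, this is NOT an identity.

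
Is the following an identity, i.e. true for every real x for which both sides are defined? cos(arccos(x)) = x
Yes, this is an identity.

Claim: cos(arccos(x)) = x.
Reasoning: For -1 ≤ x ≤ 1 (where arccos is defined), arccos(x) is by definition an angle whose cosine equals x. Taking the cosine of that angle returns x. (Note the other order, arccos(cos x) = x, is NOT an identity.)
So the two sides agree for every real x for which both sides are defined.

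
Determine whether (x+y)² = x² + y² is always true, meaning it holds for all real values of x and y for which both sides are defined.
No, this is NOT an identity.

Claim: (x+y)² = x² + y².
Test a specific point where both sides are defined: x = 1/2, y = 1/2.
LHS = (x+y)² ≈ 1.0000
RHS = x² + y² ≈ 0.5000
Since 1.0000 ≠ 0.5000, the equation fails at this point, so it cannot hold for all real values of x and y for which both sides are defined.
The correct expansion is (x+y)² = x² + 2xy + y²; the cross term 2xy is missing.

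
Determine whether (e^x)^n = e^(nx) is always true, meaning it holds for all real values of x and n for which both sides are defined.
Claim: (e^x)^n = e^(nx).
Reasoning: e^x is a positive real number, and for a positive base B and real exponent n, B^n = e^(n·ln B). With B = e^x, ln B = x, so (e^x)^n = e^(n·x).
So the two sides agree for all real values of x and n for which both sides are defined.

Conclusion: Yes, this is an identity.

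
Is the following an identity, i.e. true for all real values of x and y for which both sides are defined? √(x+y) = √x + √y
Claim: √(x+y) = √x + √y.
Test a specific point where both sides are defined: x = 1, y = 5.
LHS = √(x+y) ≈ 2.4495
RHS = √x + √y ≈ 3.2361
Since 2.4495 ≠ 3.2361, the equation fails at this point, so it cannot hold for all real values of x and y for which both sides are defined.
Squaring the right side gives x + 2√(xy) + y, not x + y.

Conclusion: No, this is NOT an identity.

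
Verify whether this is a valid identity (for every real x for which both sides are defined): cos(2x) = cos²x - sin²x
Yes, this is an identity.

Claim: cos(2x) = cos²x - sin²x.
Reasoning: Put y = x in the addition formula cos(x+y) = cos(x)cos(y) - sin(x)sin(y): cos(2x) = cos²x - sin²x.
So the two sides agree for every real x for which both sides are defined.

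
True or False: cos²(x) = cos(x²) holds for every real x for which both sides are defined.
False.

Claim: cos²(x) = cos(x²).
Test a specific point where both sides are defined: x = 2π/3.
LHS = cos²(x) ≈ 0.2500
RHS = cos(x²) ≈ -0.3202
Since 0.2500 ≠ -0.3202, the equation fails at this point, so it cannot hold for every real x for which both sides are defined.
cos²(x) means (cos x)², squaring the output; cos(x²) squares the input. These are different functions.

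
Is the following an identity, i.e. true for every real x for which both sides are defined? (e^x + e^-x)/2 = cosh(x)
Claim: (e^x + e^-x)/2 = cosh(x).
Reasoning: This is exactly the definition of the hyperbolic cosine: cosh(x) := (e^x + e^-x)/2.
So the two sides agree for every real x for which both sides are defined.

Conclusion: Yes, this is an identity.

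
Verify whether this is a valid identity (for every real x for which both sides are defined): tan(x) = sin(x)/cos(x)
Yes, this is an identity.

Claim: tan(x) = sin(x)/cos(x).
Reasoning: For an angle x whose terminal point on the unit circle is (cos x, sin x), tan(x) is defined as the ratio (second coordinate)/(first coordinate) = sin(x)/cos(x), wherever cos(x) ≠ 0.
So the two sides agree for every real x for which both sides are defined.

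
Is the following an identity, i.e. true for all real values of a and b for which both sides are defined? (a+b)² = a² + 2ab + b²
Yes, this is an identity.

Claim: (a+b)² = a² + 2ab + b².
Reasoning: Expand: (a+b)² = (a+b)(a+b) = a·a + a·b + b·a + b·b = a² + 2ab + b².
So the two sides agree for all real values of a and b for which both sides are defined.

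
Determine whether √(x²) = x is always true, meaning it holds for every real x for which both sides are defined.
No, this is NOT an identity.

Claim: √(x²) = x.
Test a specific point where both sides are defined: x = -1.
LHS = √(x²) ≈ 1.0000
RHS = x ≈ -1.0000
Since 1.0000 ≠ -1.0000, the equation fails at this point, so it cannot hold for every real x for which both sides are defined.
√(x²) = |x|, which differs from x whenever x < 0 (both sides are defined for every real x).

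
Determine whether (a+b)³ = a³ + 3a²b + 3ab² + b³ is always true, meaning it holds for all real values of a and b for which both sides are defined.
Yes, this is an identity.

Claim: (a+b)³ = a³ + 3a²b + 3ab² + b³.
Reasoning: (a+b)³ = (a+b)(a+b)² = (a+b)(a² + 2ab + b²) = a³ + 2a²b + ab² + a²b + 2ab² + b³ = a³ + 3a²b + 3ab² + b³.
So the two sides agree for all real values of a and b for which both sides are defined.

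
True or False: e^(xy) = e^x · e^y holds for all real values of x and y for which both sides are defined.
Claim: e^(xy) = e^x · e^y.
Test a specific point where both sides are defined: x = -1, y = 3/2.
LHS = e^(xy) ≈ 0.2231
RHS = e^x · e^y ≈ 1.6487
Since 0.2231 ≠ 1.6487, the equation fails at this point, so it cannot hold for all real values of x and y for which both sides are defined.
e^x · e^y = e^(x+y), not e^(xy).

Conclusion: False.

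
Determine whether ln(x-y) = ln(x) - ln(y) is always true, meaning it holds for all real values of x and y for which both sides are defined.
No, this is NOT an identity.

Claim: ln(x-y) = ln(x) - ln(y).
Test a specific point where both sides are defined: x = 2, y = 3/2.
LHS = ln(x-y) ≈ -0.6931
RHS = ln(x) - ln(y) ≈ 0.2877
Since -0.6931 ≠ 0.2877, the equation fails at this point, so it cannot hold for all real values of x and y for which both sides are defined.
ln(x) - ln(y) = ln(x/y), not ln(x-y).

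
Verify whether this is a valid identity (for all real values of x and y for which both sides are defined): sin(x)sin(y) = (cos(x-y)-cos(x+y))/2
Yes, this is an identity.

Claim: sin(x)sin(y) = (cos(x-y)-cos(x+y))/2.
Reasoning: cos(x-y) = cos(x)cos(y) + sin(x)sin(y) and cos(x+y) = cos(x)cos(y) - sin(x)sin(y). Subtracting, cos(x-y) - cos(x+y) = 2sin(x)sin(y); divide by 2.
So the two sides agree for all real values of x and y for which both sides are defined.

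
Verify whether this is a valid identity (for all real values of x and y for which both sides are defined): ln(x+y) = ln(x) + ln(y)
No, this is NOT an identity.

Claim: ln(x+y) = ln(x) + ln(y).
Test a specific point where both sides are defined: x = 2, y = 4.
LHS = ln(x+y) ≈ 1.7918
RHS = ln(x) + ln(y) ≈ 2.0794
Since 1.7918 ≠ 2.0794, the equation fails at this point, so it cannot hold for all real values of x and y for which both sides are defined.
ln(x) + ln(y) = ln(xy), not ln(x+y).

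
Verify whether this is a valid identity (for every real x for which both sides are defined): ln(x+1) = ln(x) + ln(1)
No, this is NOT an identity.

Claim: ln(x+1) = ln(x) + ln(1).
Test a specific point where both sides are defined: x = 4.
LHS = ln(x+1) ≈ 1.6094
RHS = ln(x) + ln(1) ≈ 1.3863
Since 1.6094 ≠ 1.3863, the equation fails at this point, so it cannot hold for every real x for which both sides are defined.
ln(1) = 0, so the right side is just ln(x), which differs from ln(x+1).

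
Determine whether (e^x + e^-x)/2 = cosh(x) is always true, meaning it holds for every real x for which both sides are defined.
Claim: (e^x + e^-x)/2 = cosh(x).
Reasoning: This is exactly the definition of the hyperbolic cosine: cosh(x) := (e^x + e^-x)/2.
So the two sides agree for every real x for which both sides are defined.

Conclusion: Yes, this is an identity.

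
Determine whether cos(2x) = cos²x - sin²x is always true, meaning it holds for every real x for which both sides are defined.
Claim: cos(2x) = cos²x - sin²x.
Reasoning: Put y = x in the addition formula cos(x+y) = cos(x)cos(y) - sin(x)sin(y): cos(2x) = cos²x - sin²x.
So the two sides agree for every real x for which both sides are defined.

Conclusion: Yes, this is an identity.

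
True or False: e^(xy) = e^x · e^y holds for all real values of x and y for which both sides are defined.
Claim: e^(xy) = e^x · e^y.
Test a specific point where both sides are defined: x = 3, y = 1/2.
LHS = e^(xy) ≈ 4.4817
RHS = e^x · e^y ≈ 33.1155
Since 4.4817 ≠ 33.1155, the equation fails at this point, so it cannot hold for all real values of x and y for which both sides are defined.
e^x · e^y = e^(x+y), not e^(xy).

Conclusion: False.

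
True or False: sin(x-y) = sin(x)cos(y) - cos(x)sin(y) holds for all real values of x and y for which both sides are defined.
Claim: sin(x-y) = sin(x)cos(y) - cos(x)sin(y).
Reasoning: Replace y by -y in sin(x+y) = sin(x)cos(y) + cos(x)sin(y) and use cos(-y) = cos(y), sin(-y) = -sin(y): sin(x-y) = sin(x)cos(y) - cos(x)sin(y).
So the two sides agree for all real values of x and y for which both sides are defined.

Conclusion: True.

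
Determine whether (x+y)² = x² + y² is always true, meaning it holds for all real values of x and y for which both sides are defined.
Claim: (x+y)² = x² + y².
Test a specific point where both sides are defined: x = -3, y = 1.
LHS = (x+y)² ≈ 4.0000
RHS = x² + y² ≈ 10.0000
Since 4.0000 ≠ 10.0000, the equation fails at this point, so it cannot hold for all real values of x and y for which both sides are defined.
The correct expansion is (x+y)² = x² + 2xy + y²; the cross term 2xy is missing.

Conclusion: No, this is NOT an identity.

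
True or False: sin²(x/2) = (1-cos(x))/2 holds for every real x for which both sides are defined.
True.

Claim: sin²(x/2) = (1-cos(x))/2.
Reasoning: Use cos(2θ) = 1 - 2sin²θ with θ = x/2: cos(x) = 1 - 2sin²(x/2). Solving for sin²(x/2) gives (1 - cos(x))/2.
So the two sides agree for every real x for which both sides are defined.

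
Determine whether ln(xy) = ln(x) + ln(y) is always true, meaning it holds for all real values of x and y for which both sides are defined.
Yes, this is an identity.

Claim: ln(xy) = ln(x) + ln(y).
Reasoning: Both sides are simultaneously defined only when x, y > 0. Write x = e^p, y = e^q (p = ln x, q = ln y). Then xy = e^p · e^q = e^(p+q), so ln(xy) = p + q = ln(x) + ln(y).
So the two sides agree for all real values of x and y for which both sides are defined.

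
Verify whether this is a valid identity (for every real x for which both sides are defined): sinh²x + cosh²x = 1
No, this is NOT an identity.

Claim: sinh²x + cosh²x = 1.
Test a specific point where both sides are defined: x = -2.
LHS = sinh²x + cosh²x ≈ 27.3082
RHS = 1 ≈ 1.0000
Since 27.3082 ≠ 1.0000, the equation fails at this point, so it cannot hold for every real x for which both sides are defined.
The correct hyperbolic identity is cosh²x - sinh²x = 1 (a difference); the sum sinh²x + cosh²x equals cosh(2x).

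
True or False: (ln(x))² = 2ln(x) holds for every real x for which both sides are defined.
False.

Claim: (ln(x))² = 2ln(x).
Test a specific point where both sides are defined: x = 3.
LHS = (ln(x))² ≈ 1.2069
RHS = 2ln(x) ≈ 2.1972
Since 1.2069 ≠ 2.1972, the equation fails at this point, so it cannot hold for every real x for which both sides are defined.
2ln(x) equals ln(x²), which is not the same as (ln x)².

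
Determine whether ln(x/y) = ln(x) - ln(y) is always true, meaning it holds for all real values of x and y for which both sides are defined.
Yes, this is an identity.

Claim: ln(x/y) = ln(x) - ln(y).
Reasoning: Both sides are simultaneously defined only when x, y > 0. Write x = e^p, y = e^q. Then x/y = e^(p-q), so ln(x/y) = p - q = ln(x) - ln(y).
So the two sides agree for all real values of x and y for which both sides are defined.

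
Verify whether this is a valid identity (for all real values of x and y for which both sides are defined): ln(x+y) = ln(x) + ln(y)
Claim: ln(x+y) = ln(x) + ln(y).
Test a specific point where both sides are defined: x = 1, y = 3/2.
LHS = ln(x+y) ≈ 0.9163
RHS = ln(x) + ln(y) ≈ 0.4055
Since 0.9163 ≠ 0.4055, the equation fails at this point, so it cannot hold for all real values of x and y for which both sides are defined.
ln(x) + ln(y) = ln(xy), not ln(x+y).

Conclusion: No, this is NOT an identity.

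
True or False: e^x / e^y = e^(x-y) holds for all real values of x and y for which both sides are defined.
True.

Claim: e^x / e^y = e^(x-y).
Reasoning: 1/e^y = e^(-y), so e^x / e^y = e^x · e^(-y) = e^(x + (-y)) = e^(x-y) by the product rule for exponents.
So the two sides agree for all real values of x and y for which both sides are defined.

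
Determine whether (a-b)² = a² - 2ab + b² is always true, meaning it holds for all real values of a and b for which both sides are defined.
Yes, this is an identity.

Claim: (a-b)² = a² - 2ab + b².
Reasoning: Expand: (a-b)² = (a-b)(a-b) = a·a - a·b - b·a + b·b = a² - 2ab + b².
So the two sides agree for all real values of a and b for which both sides are defined.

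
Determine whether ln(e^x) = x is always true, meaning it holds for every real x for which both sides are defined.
Yes, this is an identity.

Claim: ln(e^x) = x.
Reasoning: ln is the inverse of the exponential: ln(e^x) asks for the exponent p with e^p = e^x, and since e^p is one-to-one that exponent is p = x.
So the two sides agree for every real x for which both sides are defined.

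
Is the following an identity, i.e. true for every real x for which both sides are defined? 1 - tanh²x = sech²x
Claim: 1 - tanh²x = sech²x.
Reasoning: Divide cosh²x - sinh²x = 1 through by cosh²x (never zero): 1 - tanh²x = 1/cosh²x = sech²x.
So the two sides agree for every real x for which both sides are defined.

Conclusion: Yes, this is an identity.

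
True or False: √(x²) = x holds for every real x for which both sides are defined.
False.

Claim: √(x²) = x.
Test a specific point where both sides are defined: x = -3.
LHS = √(x²) ≈ 3.0000
RHS = x ≈ -3.0000
Since 3.0000 ≠ -3.0000, the equation fails at this point, so it cannot hold for every real x for which both sides are defined.
√(x²) = |x|, which differs from x whenever x < 0 (both sides are defined for every real x).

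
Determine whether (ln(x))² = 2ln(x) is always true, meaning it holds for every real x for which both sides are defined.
No, this is NOT an identity.

Claim: (ln(x))² = 2ln(x).
Test a specific point where both sides are defined: x = 1/2.
LHS = (ln(x))² ≈ 0.4805
RHS = 2ln(x) ≈ -1.3863
Since 0.4805 ≠ -1.3863, the equation fails at this point, so it cannot hold for every real x for which both sides are defined.
2ln(x) equals ln(x²), which is not the same as (ln x)².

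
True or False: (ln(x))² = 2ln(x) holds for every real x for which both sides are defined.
False.

Claim: (ln(x))² = 2ln(x).
Test a specific point where both sides are defined: x = 1/2.
LHS = (ln(x))² ≈ 0.4805
RHS = 2ln(x) ≈ -1.3863
Since 0.4805 ≠ -1.3863, the equation fails at this point, so it cannot hold for every real x for which both sides are defined.
2ln(x) equals ln(x²), which is not the same as (ln x)².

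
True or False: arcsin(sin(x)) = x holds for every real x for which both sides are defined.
False.

Claim: arcsin(sin(x)) = x.
Test a specific point where both sides are defined: x = 3π/4.
LHS = arcsin(sin(x)) ≈ 0.7854
RHS = x ≈ 2.3562
Since 0.7854 ≠ 2.3562, the equation fails at this point, so it cannot hold for every real x for which both sides are defined.
arcsin only returns values in [-π/2, π/2], so arcsin(sin(x)) = x holds only for x in that interval, not for all real x.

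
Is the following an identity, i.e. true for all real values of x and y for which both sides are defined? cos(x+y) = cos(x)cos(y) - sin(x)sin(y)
Claim: cos(x+y) = cos(x)cos(y) - sin(x)sin(y).
Reasoning: By Euler's formula e^(i(x+y)) = e^(ix)·e^(iy) = (cos x + i·sin x)(cos y + i·sin y). The real part of the left side is cos(x+y); the real part of the product is cos(x)cos(y) - sin(x)sin(y) (since i·i = -1).
So the two sides agree for all real values of x and y for which both sides are defined.

Conclusion: Yes, this is an identity.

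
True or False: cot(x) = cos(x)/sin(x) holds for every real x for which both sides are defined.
Claim: cot(x) = cos(x)/sin(x).
Reasoning: cot(x) is defined as 1/tan(x) = 1/(sin(x)/cos(x)) = cos(x)/sin(x), wherever sin(x) ≠ 0.
So the two sides agree for every real x for which both sides are defined.

Conclusion: True.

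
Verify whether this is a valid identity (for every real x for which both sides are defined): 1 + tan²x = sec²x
Yes, this is an identity.

Claim: 1 + tan²x = sec²x.
Reasoning: Start from sin²x + cos²x = 1 and divide every term by cos²x (allowed wherever tan x and sec x are defined): tan²x + 1 = 1/cos²x = sec²x.
So the two sides agree for every real x for which both sides are defined.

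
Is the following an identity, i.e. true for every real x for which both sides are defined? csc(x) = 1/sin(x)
Yes, this is an identity.

Claim: csc(x) = 1/sin(x).
Reasoning: csc(x) is by definition the reciprocal of sin(x), wherever sin(x) ≠ 0.
So the two sides agree for every real x for which both sides are defined.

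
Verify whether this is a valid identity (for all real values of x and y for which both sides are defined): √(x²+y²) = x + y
Claim: √(x²+y²) = x + y.
Test a specific point where both sides are defined: x = 4, y = 1/2.
LHS = √(x²+y²) ≈ 4.0311
RHS = x + y ≈ 4.5000
Since 4.0311 ≠ 4.5000, the equation fails at this point, so it cannot hold for all real values of x and y for which both sides are defined.
(x+y)² = x² + 2xy + y², not x² + y², so the square root does not split this way.

Conclusion: No, this is NOT an identity.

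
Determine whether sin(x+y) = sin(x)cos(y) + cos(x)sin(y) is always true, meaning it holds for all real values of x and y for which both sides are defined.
Yes, this is an identity.

Claim: sin(x+y) = sin(x)cos(y) + cos(x)sin(y).
Reasoning: By Euler's formula e^(i(x+y)) = e^(ix)·e^(iy) = (cos x + i·sin x)(cos y + i·sin y). The imaginary part of the left side is sin(x+y); the imaginary part of the product is sin(x)cos(y) + cos(x)sin(y).
So the two sides agree for all real values of x and y for which both sides are defined.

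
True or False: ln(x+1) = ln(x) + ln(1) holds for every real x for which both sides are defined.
False.

Claim: ln(x+1) = ln(x) + ln(1).
Test a specific point where both sides are defined: x = 3/2.
LHS = ln(x+1) ≈ 0.9163
RHS = ln(x) + ln(1) ≈ 0.4055
Since 0.9163 ≠ 0.4055, the equation fails at this point, so it cannot hold for every real x for which both sides are defined.
ln(1) = 0, so the right side is just ln(x), which differs from ln(x+1).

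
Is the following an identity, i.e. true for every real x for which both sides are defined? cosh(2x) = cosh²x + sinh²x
Yes, this is an identity.

Claim: cosh(2x) = cosh²x + sinh²x.
Reasoning: cosh²x = (e^(2x) + 2 + e^(-2x))/4 and sinh²x = (e^(2x) - 2 + e^(-2x))/4. Adding gives (2e^(2x) + 2e^(-2x))/4 = (e^(2x) + e^(-2x))/2 = cosh(2x).
So the two sides agree for every real x for which both sides are defined.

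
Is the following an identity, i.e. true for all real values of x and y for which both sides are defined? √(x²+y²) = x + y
Claim: √(x²+y²) = x + y.
Test a specific point where both sides are defined: x = -1, y = 3/2.
LHS = √(x²+y²) ≈ 1.8028
RHS = x + y ≈ 0.5000
Since 1.8028 ≠ 0.5000, the equation fails at this point, so it cannot hold for all real values of x and y for which both sides are defined.
(x+y)² = x² + 2xy + y², not x² + y², so the square root does not split this way.

Conclusion: No, this is NOT an identity.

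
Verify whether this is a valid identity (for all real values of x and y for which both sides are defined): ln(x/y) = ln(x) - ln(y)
Claim: ln(x/y) = ln(x) - ln(y).
Reasoning: Both sides are simultaneously defined only when x, y > 0. Write x = e^p, y = e^q. Then x/y = e^(p-q), so ln(x/y) = p - q = ln(x) - ln(y).
So the two sides agree for all real values of x and y for which both sides are defined.

Conclusion: Yes, this is an identity.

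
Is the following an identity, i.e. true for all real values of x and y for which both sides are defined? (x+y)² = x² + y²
Claim: (x+y)² = x² + y².
Test a specific point where both sides are defined: x = 4, y = 4.
LHS = (x+y)² ≈ 64.0000
RHS = x² + y² ≈ 32.0000
Since 64.0000 ≠ 32.0000, the equation fails at this point, so it cannot hold for all real values of x and y for which both sides are defined.
The correct expansion is (x+y)² = x² + 2xy + y²; the cross term 2xy is missing.

Conclusion: No, this is NOT an identity.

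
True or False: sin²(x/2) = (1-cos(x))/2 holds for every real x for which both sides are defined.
True.

Claim: sin²(x/2) = (1-cos(x))/2.
Reasoning: Use cos(2θ) = 1 - 2sin²θ with θ = x/2: cos(x) = 1 - 2sin²(x/2). Solving for sin²(x/2) gives (1 - cos(x))/2.
So the two sides agree for every real x for which both sides are defined.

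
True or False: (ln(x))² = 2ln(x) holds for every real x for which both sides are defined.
False.

Claim: (ln(x))² = 2ln(x).
Test a specific point where both sides are defined: x = 2.
LHS = (ln(x))² ≈ 0.4805
RHS = 2ln(x) ≈ 1.3863
Since 0.4805 ≠ 1.3863, the equation fails at this point, so it cannot hold for every real x for which both sides are defined.
2ln(x) equals ln(x²), which is not the same as (ln x)².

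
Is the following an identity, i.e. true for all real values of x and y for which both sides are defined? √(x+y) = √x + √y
No, this is NOT an identity.

Claim: √(x+y) = √x + √y.
Test a specific point where both sides are defined: x = 4, y = 2.
LHS = √(x+y) ≈ 2.4495
RHS = √x + √y ≈ 3.4142
Since 2.4495 ≠ 3.4142, the equation fails at this point, so it cannot hold for all real values of x and y for which both sides are defined.
Squaring the right side gives x + 2√(xy) + y, not x + y.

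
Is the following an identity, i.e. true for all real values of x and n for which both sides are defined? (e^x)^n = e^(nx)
Yes, this is an identity.

Claim: (e^x)^n = e^(nx).
Reasoning: e^x is a positive real number, and for a positive base B and real exponent n, B^n = e^(n·ln B). With B = e^x, ln B = x, so (e^x)^n = e^(n·x).
So the two sides agree for all real values of x and n for which both sides are defined.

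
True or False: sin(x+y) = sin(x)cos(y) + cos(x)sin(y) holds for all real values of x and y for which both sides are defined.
True.

Claim: sin(x+y) = sin(x)cos(y) + cos(x)sin(y).
Reasoning: By Euler's formula e^(i(x+y)) = e^(ix)·e^(iy) = (cos x + i·sin x)(cos y + i·sin y). The imaginary part of the left side is sin(x+y); the imaginary part of the product is sin(x)cos(y) + cos(x)sin(y).
So the two sides agree for all real values of x and y for which both sides are defined.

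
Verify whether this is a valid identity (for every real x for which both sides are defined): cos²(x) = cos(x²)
No, this is NOT an identity.

Claim: cos²(x) = cos(x²).
Test a specific point where both sides are defined: x = -π/4.
LHS = cos²(x) ≈ 0.5000
RHS = cos(x²) ≈ 0.8157
Since 0.5000 ≠ 0.8157, the equation fails at this point, so it cannot hold for every real x for which both sides are defined.
cos²(x) means (cos x)², squaring the output; cos(x²) squares the input. These are different functions.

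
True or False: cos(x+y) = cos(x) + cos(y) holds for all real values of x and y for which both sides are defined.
False.

Claim: cos(x+y) = cos(x) + cos(y).
Test a specific point where both sides are defined: x = -π/3, y = π/6.
LHS = cos(x+y) ≈ 0.8660
RHS = cos(x) + cos(y) ≈ 1.3660
Since 0.8660 ≠ 1.3660, the equation fails at this point, so it cannot hold for all real values of x and y for which both sides are defined.
The correct expansion is cos(x+y) = cos(x)cos(y) - sin(x)sin(y); cosine is not additive.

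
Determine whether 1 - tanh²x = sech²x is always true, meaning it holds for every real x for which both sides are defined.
Claim: 1 - tanh²x = sech²x.
Reasoning: Divide cosh²x - sinh²x = 1 through by cosh²x (never zero): 1 - tanh²x = 1/cosh²x = sech²x.
So the two sides agree for every real x for which both sides are defined.

Conclusion: Yes, this is an identity.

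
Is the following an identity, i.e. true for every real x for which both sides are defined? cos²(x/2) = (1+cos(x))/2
Claim: cos²(x/2) = (1+cos(x))/2.
Reasoning: Use cos(2θ) = 2cos²θ - 1 with θ = x/2: cos(x) = 2cos²(x/2) - 1. Solving for cos²(x/2) gives (1 + cos(x))/2.
So the two sides agree for every real x for which both sides are defined.

Conclusion: Yes, this is an identity.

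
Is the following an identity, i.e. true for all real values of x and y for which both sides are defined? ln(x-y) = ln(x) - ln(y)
No, this is NOT an identity.

Claim: ln(x-y) = ln(x) - ln(y).
Test a specific point where both sides are defined: x = 2, y = 1.
LHS = ln(x-y) ≈ 0.0000
RHS = ln(x) - ln(y) ≈ 0.6931
Since 0.0000 ≠ 0.6931, the equation fails at this point, so it cannot hold for all real values of x and y for which both sides are defined.
ln(x) - ln(y) = ln(x/y), not ln(x-y).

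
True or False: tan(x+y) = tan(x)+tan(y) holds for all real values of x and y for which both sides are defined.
False.

Claim: tan(x+y) = tan(x)+tan(y).
Test a specific point where both sides are defined: x = -π/3, y = -π/3.
LHS = tan(x+y) ≈ 1.7321
RHS = tan(x)+tan(y) ≈ -3.4641
Since 1.7321 ≠ -3.4641, the equation fails at this point, so it cannot hold for all real values of x and y for which both sides are defined.
The correct formula is tan(x+y) = (tan(x) + tan(y))/(1 - tan(x)tan(y)).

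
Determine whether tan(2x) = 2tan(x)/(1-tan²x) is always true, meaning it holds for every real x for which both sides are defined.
Claim: tan(2x) = 2tan(x)/(1-tan²x).
Reasoning: tan(2x) = sin(2x)/cos(2x) = 2sin(x)cos(x) / (cos²x - sin²x). Divide numerator and denominator by cos²x: 2tan(x) / (1 - tan²x).
So the two sides agree for every real x for which both sides are defined.

Conclusion: Yes, this is an identity.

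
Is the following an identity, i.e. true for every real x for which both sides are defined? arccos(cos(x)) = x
Claim: arccos(cos(x)) = x.
Test a specific point where both sides are defined: x = -π/4.
LHS = arccos(cos(x)) ≈ 0.7854
RHS = x ≈ -0.7854
Since 0.7854 ≠ -0.7854, the equation fails at this point, so it cannot hold for every real x for which both sides are defined.
arccos only returns values in [0, π], so arccos(cos(x)) = x holds only for x in that interval, not for all real x.

Conclusion: No, this is NOT an identity.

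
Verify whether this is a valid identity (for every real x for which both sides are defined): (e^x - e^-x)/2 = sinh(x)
Claim: (e^x - e^-x)/2 = sinh(x).
Reasoning: This is exactly the definition of the hyperbolic sine: sinh(x) := (e^x - e^-x)/2.
So the two sides agree for every real x for which both sides are defined.

Conclusion: Yes, this is an identity.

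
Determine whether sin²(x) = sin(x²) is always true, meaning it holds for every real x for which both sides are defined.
No, this is NOT an identity.

Claim: sin²(x) = sin(x²).
Test a specific point where both sides are defined: x = π/4.
LHS = sin²(x) ≈ 0.5000
RHS = sin(x²) ≈ 0.5785
Since 0.5000 ≠ 0.5785, the equation fails at this point, so it cannot hold for every real x for which both sides are defined.
sin²(x) means (sin x)², squaring the output; sin(x²) squares the input. These are different functions.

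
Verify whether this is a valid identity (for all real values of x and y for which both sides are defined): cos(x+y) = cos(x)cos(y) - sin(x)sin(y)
Claim: cos(x+y) = cos(x)cos(y) - sin(x)sin(y).
Reasoning: By Euler's formula e^(i(x+y)) = e^(ix)·e^(iy) = (cos x + i·sin x)(cos y + i·sin y). The real part of the left side is cos(x+y); the real part of the product is cos(x)cos(y) - sin(x)sin(y) (since i·i = -1).
So the two sides agree for all real values of x and y for which both sides are defined.

Conclusion: Yes, this is an identity.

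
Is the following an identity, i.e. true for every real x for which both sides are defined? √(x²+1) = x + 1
No, this is NOT an identity.

Claim: √(x²+1) = x + 1.
Test a specific point where both sides are defined: x = 2.
LHS = √(x²+1) ≈ 2.2361
RHS = x + 1 ≈ 3.0000
Since 2.2361 ≠ 3.0000, the equation fails at this point, so it cannot hold for every real x for which both sides are defined.
(x+1)² = x² + 2x + 1 ≠ x² + 1 unless x = 0.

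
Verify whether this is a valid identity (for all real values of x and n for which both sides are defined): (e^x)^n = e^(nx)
Claim: (e^x)^n = e^(nx).
Reasoning: e^x is a positive real number, and for a positive base B and real exponent n, B^n = e^(n·ln B). With B = e^x, ln B = x, so (e^x)^n = e^(n·x).
So the two sides agree for all real values of x and n for which both sides are defined.

Conclusion: Yes, this is an identity.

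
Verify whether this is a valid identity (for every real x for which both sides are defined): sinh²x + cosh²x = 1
No, this is NOT an identity.

Claim: sinh²x + cosh²x = 1.
Test a specific point where both sides are defined: x = 2.
LHS = sinh²x + cosh²x ≈ 27.3082
RHS = 1 ≈ 1.0000
Since 27.3082 ≠ 1.0000, the equation fails at this point, so it cannot hold for every real x for which both sides are defined.
The correct hyperbolic identity is cosh²x - sinh²x = 1 (a difference); the sum sinh²x + cosh²x equals cosh(2x).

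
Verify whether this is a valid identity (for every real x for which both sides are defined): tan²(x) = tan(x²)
Claim: tan²(x) = tan(x²).
Test a specific point where both sides are defined: x = π.
LHS = tan²(x) ≈ 0.0000
RHS = tan(x²) ≈ 0.4767
Since 0.0000 ≠ 0.4767, the equation fails at this point, so it cannot hold for every real x for which both sides are defined.
tan²(x) means (tan x)², squaring the output; tan(x²) squares the input. These are different functions.

Conclusion: No, this is NOT an identity.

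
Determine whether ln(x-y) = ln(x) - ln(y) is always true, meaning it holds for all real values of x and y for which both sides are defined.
Claim: ln(x-y) = ln(x) - ln(y).
Test a specific point where both sides are defined: x = 5, y = 1.
LHS = ln(x-y) ≈ 1.3863
RHS = ln(x) - ln(y) ≈ 1.6094
Since 1.3863 ≠ 1.6094, the equation fails at this point, so it cannot hold for all real values of x and y for which both sides are defined.
ln(x) - ln(y) = ln(x/y), not ln(x-y).

Conclusion: No, this is NOT an identity.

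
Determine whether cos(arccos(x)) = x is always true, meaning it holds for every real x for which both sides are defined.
Claim: cos(arccos(x)) = x.
Reasoning: For -1 ≤ x ≤ 1 (where arccos is defined), arccos(x) is by definition an angle whose cosine equals x. Taking the cosine of that angle returns x. (Note the other order, arccos(cos x) = x, is NOT an identity.)
So the two sides agree for every real x for which both sides are defined.

Conclusion: Yes, this is an identity.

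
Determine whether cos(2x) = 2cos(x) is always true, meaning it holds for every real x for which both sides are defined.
No, this is NOT an identity.

Claim: cos(2x) = 2cos(x).
Test a specific point where both sides are defined: x = 2π/3.
LHS = cos(2x) ≈ -0.5000
RHS = 2cos(x) ≈ -1.0000
Since -0.5000 ≠ -1.0000, the equation fails at this point, so it cannot hold for every real x for which both sides are defined.
The correct double-angle formula is cos(2x) = cos²x - sin²x.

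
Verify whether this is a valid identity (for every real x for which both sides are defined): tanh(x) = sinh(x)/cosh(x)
Claim: tanh(x) = sinh(x)/cosh(x).
Reasoning: tanh(x) is defined as sinh(x)/cosh(x) = (e^x - e^-x)/(e^x + e^-x); cosh(x) ≥ 1 is never zero, so this holds for every real x.
So the two sides agree for every real x for which both sides are defined.

Conclusion: Yes, this is an identity.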